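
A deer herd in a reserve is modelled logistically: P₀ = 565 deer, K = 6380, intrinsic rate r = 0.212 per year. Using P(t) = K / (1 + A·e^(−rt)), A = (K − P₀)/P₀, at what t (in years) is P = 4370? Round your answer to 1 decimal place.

t ≈ 14.7 years

A = (6380 − 565)/565 = 10.29204
4370 = 6380/(1 + 10.29204·e^(−0.212t)) → 1 + 10.29204·e^(−0.212t) = 1.45995
e^(−0.212t) = 0.04469 → t = ln(22.37622)/0.212 = 3.108/0.212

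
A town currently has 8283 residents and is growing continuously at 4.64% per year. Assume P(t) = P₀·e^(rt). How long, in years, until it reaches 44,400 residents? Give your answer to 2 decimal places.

t ≈ 36.19 years

44400 = 8283 · e^(0.0464·t)
t = ln(44400/8283) / 0.0464 = ln(5.36038) / 0.0464 = 1.67903 / 0.0464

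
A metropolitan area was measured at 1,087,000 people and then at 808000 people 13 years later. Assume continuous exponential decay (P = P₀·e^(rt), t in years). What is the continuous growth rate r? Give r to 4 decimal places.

808000 = 1087000 · e^(r·13)
e^(13r) = 808000/1087000 = 0.74333
r = ln(0.74333) / 13 = -0.29661 / 13

r ≈ -0.0228 per year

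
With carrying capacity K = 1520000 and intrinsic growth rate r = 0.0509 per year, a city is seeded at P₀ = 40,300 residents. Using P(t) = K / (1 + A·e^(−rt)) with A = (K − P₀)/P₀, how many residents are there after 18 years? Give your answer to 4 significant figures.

≈ 96,890 residents

A = (1520000 − 40300)/40300 = 36.71712
P(18) = 1520000 / (1 + 36.71712·e^(−0.0509·18)) = 1520000 / (1 + 36.71712·0.400036)
= 1520000 / 15.68818 ≈ 96888.22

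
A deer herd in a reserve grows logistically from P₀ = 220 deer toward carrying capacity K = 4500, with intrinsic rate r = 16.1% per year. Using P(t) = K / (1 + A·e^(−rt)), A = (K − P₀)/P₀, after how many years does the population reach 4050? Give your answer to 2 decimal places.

t ≈ 32.08 years

A = (4500 − 220)/220 = 19.45455
4050 = 4500/(1 + 19.45455·e^(−0.161t)) → 1 + 19.45455·e^(−0.161t) = 1.11111
e^(−0.161t) = 0.005711 → t = ln(175.09091)/0.161 = 5.16531/0.161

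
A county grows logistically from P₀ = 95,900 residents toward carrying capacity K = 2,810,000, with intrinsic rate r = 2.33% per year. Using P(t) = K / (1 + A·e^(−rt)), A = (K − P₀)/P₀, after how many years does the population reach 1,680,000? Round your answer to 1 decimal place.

A = (2810000 − 95900)/95900 = 28.30136
1680000 = 2810000/(1 + 28.30136·e^(−0.0233t)) → 1 + 28.30136·e^(−0.0233t) = 1.67262
e^(−0.0233t) = 0.023766 → t = ln(42.07635)/0.0233 = 3.73949/0.0233

t ≈ 160.5 years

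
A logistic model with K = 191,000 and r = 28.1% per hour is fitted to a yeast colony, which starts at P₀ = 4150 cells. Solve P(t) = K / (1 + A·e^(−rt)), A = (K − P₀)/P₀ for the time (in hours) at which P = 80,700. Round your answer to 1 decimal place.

t ≈ 12.4 hours

A = (191000 − 4150)/4150 = 45.0241
80700 = 191000/(1 + 45.0241·e^(−0.281t)) → 1 + 45.0241·e^(−0.281t) = 2.36679
e^(−0.281t) = 0.030357 → t = ln(32.94147)/0.281 = 3.49473/0.281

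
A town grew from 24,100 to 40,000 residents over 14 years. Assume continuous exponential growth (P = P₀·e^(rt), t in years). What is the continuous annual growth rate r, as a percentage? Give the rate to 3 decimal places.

r ≈ 3.619% per year

40000 = 24100 · e^(r·14)
e^(14r) = 40000/24100 = 1.65975
r = ln(1.65975) / 14 = 0.50667 / 14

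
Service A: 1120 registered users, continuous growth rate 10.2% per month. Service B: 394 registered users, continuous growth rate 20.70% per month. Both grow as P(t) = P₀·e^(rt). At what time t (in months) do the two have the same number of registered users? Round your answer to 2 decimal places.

t ≈ 9.95 months

1120·e^(0.102t) = 394·e^(0.207t)
1120/394 = e^((0.207 − 0.102)t) → ln(2.84264) = 0.105·t
t = 1.04473 / 0.105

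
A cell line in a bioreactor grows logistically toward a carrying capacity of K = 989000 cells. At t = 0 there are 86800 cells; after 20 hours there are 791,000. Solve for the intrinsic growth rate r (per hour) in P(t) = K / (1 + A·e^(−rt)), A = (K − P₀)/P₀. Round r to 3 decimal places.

r ≈ 0.186 per hour

A = (989000 − 86800)/86800 = 10.39401
791000 = 989000/(1 + 10.39401·e^(−r·20)) → e^(−20r) = (1.25032 − 1)/10.39401 = 0.024083
r = −ln(0.024083)/20 = 3.72626/20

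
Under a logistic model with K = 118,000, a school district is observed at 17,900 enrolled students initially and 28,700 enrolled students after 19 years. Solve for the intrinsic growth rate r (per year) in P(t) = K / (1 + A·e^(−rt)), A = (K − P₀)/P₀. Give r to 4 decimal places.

A = (118000 − 17900)/17900 = 5.59218
28700 = 118000/(1 + 5.59218·e^(−r·19)) → e^(−19r) = (4.1115 − 1)/5.59218 = 0.556402
r = −ln(0.556402)/19 = 0.58626/19

r ≈ 0.0309 per year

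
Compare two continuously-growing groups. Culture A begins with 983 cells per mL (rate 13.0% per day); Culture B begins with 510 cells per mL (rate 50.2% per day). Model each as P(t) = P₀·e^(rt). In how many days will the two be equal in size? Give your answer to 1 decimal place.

t ≈ 1.8 days

983·e^(0.13t) = 510·e^(0.502t)
983/510 = e^((0.502 − 0.13)t) → ln(1.92745) = 0.372·t
t = 0.6562 / 0.372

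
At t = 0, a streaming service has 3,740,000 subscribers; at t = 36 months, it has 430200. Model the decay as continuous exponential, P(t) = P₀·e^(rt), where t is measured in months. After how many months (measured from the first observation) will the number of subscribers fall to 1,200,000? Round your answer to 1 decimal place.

t ≈ 18.9 months

r = ln(430200/3740000) / 36 ≈ -0.060072 per month
t = ln(1200000/3740000) / r = -1.13676 / -0.060072 ≈ 18.923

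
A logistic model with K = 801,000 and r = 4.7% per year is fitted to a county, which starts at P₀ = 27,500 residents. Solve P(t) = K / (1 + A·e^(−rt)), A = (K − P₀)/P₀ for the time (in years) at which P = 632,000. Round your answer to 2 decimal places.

A = (801000 − 27500)/27500 = 28.12727
632000 = 801000/(1 + 28.12727·e^(−0.047t)) → 1 + 28.12727·e^(−0.047t) = 1.26741
e^(−0.047t) = 0.009507 → t = ln(105.18601)/0.047 = 4.65573/0.047

t ≈ 99.06 years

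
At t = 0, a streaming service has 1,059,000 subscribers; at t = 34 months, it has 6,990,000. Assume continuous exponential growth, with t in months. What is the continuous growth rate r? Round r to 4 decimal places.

6990000 = 1059000 · e^(r·34)
e^(34r) = 6990000/1059000 = 6.60057
r = ln(6.60057) / 34 = 1.88716 / 34

r ≈ 0.0555 per month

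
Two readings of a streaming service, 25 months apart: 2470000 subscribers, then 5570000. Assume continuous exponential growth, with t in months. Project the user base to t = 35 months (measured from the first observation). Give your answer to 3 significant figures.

≈ 7,710,000 subscribers

r = ln(5570000/2470000) / 25 ≈ 0.032527 per month
P(35) = 2470000 · e^(0.032527·35) = 2470000 · 3.12192 ≈ 7711138.29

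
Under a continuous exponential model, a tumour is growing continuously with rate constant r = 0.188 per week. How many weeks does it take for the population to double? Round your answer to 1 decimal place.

doubling time ≈ 3.7 weeks

doubling time = ln(2) / |r| = 0.69315 / 0.188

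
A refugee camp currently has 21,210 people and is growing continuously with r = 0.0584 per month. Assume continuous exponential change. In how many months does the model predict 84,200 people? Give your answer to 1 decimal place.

t ≈ 23.6 months

84200 = 21210 · e^(0.0584·t)
t = ln(84200/21210) / 0.0584 = ln(3.96983) / 0.0584 = 1.37872 / 0.0584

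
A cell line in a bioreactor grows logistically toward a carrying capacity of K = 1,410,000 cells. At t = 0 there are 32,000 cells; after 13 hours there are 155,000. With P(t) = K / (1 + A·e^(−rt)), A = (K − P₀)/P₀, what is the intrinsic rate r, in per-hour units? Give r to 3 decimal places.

r ≈ 0.129 per hour

A = (1410000 − 32000)/32000 = 43.0625
155000 = 1410000/(1 + 43.0625·e^(−r·13)) → e^(−13r) = (9.09677 − 1)/43.0625 = 0.188024
r = −ln(0.188024)/13 = 1.67119/13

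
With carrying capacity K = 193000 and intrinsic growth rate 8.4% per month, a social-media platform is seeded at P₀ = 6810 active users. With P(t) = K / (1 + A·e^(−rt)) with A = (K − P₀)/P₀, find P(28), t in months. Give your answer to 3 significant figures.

≈ 53,600 active users

A = (193000 − 6810)/6810 = 27.34068
P(28) = 193000 / (1 + 27.34068·e^(−0.084·28)) = 193000 / (1 + 27.34068·0.095179)
= 193000 / 3.60225 ≈ 53577.66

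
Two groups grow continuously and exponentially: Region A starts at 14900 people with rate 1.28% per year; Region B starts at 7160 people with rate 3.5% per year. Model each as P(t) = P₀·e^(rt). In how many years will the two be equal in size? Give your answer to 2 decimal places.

t ≈ 33.01 years

14900·e^(0.0128t) = 7160·e^(0.035t)
14900/7160 = e^((0.035 − 0.0128)t) → ln(2.08101) = 0.0222·t
t = 0.73285 / 0.0222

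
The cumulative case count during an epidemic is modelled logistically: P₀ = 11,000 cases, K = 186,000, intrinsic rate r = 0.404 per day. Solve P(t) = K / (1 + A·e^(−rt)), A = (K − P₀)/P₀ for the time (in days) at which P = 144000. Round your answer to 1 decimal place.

t ≈ 9.9 days

A = (186000 − 11000)/11000 = 15.90909
144000 = 186000/(1 + 15.90909·e^(−0.404t)) → 1 + 15.90909·e^(−0.404t) = 1.29167
e^(−0.404t) = 0.018333 → t = ln(54.54545)/0.404 = 3.99903/0.404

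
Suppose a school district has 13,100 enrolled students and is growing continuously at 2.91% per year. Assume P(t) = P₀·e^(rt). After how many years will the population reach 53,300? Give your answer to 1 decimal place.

53300 = 13100 · e^(0.0291·t)
t = ln(53300/13100) / 0.0291 = ln(4.0687) / 0.0291 = 1.40332 / 0.0291

t ≈ 48.2 years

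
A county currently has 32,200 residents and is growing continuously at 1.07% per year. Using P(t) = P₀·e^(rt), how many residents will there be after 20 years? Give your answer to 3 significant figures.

P(20) = 32200 · e^(0.0107·20) = 32200 · e^(0.214)
= 32200 · 1.23862 ≈ 39883.65

≈ 39,900 residents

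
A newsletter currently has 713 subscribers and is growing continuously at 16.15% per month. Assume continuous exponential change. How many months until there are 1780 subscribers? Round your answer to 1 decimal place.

1780 = 713 · e^(0.1615·t)
t = ln(1780/713) / 0.1615 = ln(2.49649) / 0.1615 = 0.91489 / 0.1615

t ≈ 5.7 months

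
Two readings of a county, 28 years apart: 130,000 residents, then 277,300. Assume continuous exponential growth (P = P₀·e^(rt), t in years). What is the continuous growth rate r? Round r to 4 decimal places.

277300 = 130000 · e^(r·28)
e^(28r) = 277300/130000 = 2.13308
r = ln(2.13308) / 28 = 0.75757 / 28

r ≈ 0.0271 per year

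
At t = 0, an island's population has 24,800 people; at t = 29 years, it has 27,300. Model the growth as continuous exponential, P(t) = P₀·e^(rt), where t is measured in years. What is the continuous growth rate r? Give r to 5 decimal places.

r ≈ 0.00331 per year

27300 = 24800 · e^(r·29)
e^(29r) = 27300/24800 = 1.10081
r = ln(1.10081) / 29 = 0.09604 / 29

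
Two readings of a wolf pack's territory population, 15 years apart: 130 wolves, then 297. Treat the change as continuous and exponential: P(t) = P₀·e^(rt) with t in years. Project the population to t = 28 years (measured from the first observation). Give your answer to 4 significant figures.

≈ 607.8 wolves

r = ln(297/130) / 15 ≈ 0.05508 per year
P(28) = 130 · e^(0.05508·28) = 130 · 4.67503 ≈ 607.75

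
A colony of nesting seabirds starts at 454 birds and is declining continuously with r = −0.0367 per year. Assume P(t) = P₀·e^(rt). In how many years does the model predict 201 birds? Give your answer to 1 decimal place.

t ≈ 22.2 years

201 = 454 · e^(-0.0367·t)
t = ln(201/454) / -0.0367 = ln(0.44273) / -0.0367 = -0.81479 / -0.0367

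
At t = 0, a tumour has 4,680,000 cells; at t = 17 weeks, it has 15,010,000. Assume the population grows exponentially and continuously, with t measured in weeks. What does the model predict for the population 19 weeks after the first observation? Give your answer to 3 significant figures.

r = ln(15010000/4680000) / 17 ≈ 0.068554 per week
P(19) = 4680000 · e^(0.068554·19) = 4680000 · 3.67858 ≈ 17215750.79

≈ 17,200,000 cells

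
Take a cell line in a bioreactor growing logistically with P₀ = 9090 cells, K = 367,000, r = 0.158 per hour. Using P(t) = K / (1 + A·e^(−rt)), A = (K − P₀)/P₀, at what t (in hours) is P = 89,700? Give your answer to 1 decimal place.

t ≈ 16.1 hours

A = (367000 − 9090)/9090 = 39.37404
89700 = 367000/(1 + 39.37404·e^(−0.158t)) → 1 + 39.37404·e^(−0.158t) = 4.09142
e^(−0.158t) = 0.078514 → t = ln(12.73657)/0.158 = 2.54448/0.158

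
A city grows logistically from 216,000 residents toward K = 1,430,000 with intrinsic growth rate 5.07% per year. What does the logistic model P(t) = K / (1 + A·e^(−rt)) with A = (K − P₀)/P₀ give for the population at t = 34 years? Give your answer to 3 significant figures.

≈ 714,000 residents

A = (1430000 − 216000)/216000 = 5.62037
P(34) = 1430000 / (1 + 5.62037·e^(−0.0507·34)) = 1430000 / (1 + 5.62037·0.178387)
= 1430000 / 2.0026 ≈ 714071.37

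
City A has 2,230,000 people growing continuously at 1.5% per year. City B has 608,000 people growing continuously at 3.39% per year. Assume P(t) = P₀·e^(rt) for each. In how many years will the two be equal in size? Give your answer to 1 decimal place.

t ≈ 68.8 years

2230000·e^(0.015t) = 608000·e^(0.0339t)
2230000/608000 = e^((0.0339 − 0.015)t) → ln(3.66776) = 0.0189·t
t = 1.29958 / 0.0189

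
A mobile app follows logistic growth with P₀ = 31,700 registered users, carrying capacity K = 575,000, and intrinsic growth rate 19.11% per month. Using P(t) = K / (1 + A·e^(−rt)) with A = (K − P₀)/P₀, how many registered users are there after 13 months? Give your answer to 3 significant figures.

A = (575000 − 31700)/31700 = 17.1388
P(13) = 575000 / (1 + 17.1388·e^(−0.1911·13)) = 575000 / (1 + 17.1388·0.083384)
= 575000 / 2.4291 ≈ 236713.17

≈ 237,000 registered users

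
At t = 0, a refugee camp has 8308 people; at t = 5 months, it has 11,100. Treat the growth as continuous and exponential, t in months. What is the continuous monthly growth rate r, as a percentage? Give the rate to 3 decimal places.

r ≈ 5.795% per month

11100 = 8308 · e^(r·5)
e^(5r) = 11100/8308 = 1.33606
r = ln(1.33606) / 5 = 0.28973 / 5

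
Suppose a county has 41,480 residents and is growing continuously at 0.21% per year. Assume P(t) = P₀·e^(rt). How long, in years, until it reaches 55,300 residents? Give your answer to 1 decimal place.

55300 = 41480 · e^(0.0021·t)
t = ln(55300/41480) / 0.0021 = ln(1.33317) / 0.0021 = 0.28756 / 0.0021

t ≈ 136.9 years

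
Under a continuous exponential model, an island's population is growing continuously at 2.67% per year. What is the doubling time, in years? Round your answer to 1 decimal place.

doubling time ≈ 26.0 years

doubling time = ln(2) / |r| = 0.69315 / 0.0267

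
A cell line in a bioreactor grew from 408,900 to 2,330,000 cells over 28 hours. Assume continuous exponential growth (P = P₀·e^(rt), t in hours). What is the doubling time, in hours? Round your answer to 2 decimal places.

doubling time ≈ 11.15 hours

r = ln(2330000/408900) / 28 = ln(5.69821) / 28 ≈ 0.062148 per hour
doubling time = ln 2 / |r| = 0.69315 / 0.062148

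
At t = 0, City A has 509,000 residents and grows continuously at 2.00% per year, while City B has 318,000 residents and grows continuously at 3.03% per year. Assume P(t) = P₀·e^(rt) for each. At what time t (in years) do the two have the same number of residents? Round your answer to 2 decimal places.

t ≈ 45.67 years

509000·e^(0.02t) = 318000·e^(0.0303t)
509000/318000 = e^((0.0303 − 0.02)t) → ln(1.60063) = 0.0103·t
t = 0.4704 / 0.0103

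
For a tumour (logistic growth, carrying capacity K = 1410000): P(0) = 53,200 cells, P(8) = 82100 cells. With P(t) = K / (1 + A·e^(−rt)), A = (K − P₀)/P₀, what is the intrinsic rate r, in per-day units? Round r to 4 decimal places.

A = (1410000 − 53200)/53200 = 25.50376
82100 = 1410000/(1 + 25.50376·e^(−r·8)) → e^(−8r) = (17.17418 − 1)/25.50376 = 0.634188
r = −ln(0.634188)/8 = 0.45541/8

r ≈ 0.0569 per day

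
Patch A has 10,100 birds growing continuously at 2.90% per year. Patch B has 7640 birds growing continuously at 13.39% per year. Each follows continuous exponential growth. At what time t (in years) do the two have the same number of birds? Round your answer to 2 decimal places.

t ≈ 2.66 years

10100·e^(0.029t) = 7640·e^(0.1339t)
10100/7640 = e^((0.1339 − 0.029)t) → ln(1.32199) = 0.1049·t
t = 0.27914 / 0.1049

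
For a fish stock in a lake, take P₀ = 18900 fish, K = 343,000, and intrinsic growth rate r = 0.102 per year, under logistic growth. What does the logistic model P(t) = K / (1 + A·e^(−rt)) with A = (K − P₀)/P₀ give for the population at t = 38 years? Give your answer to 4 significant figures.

A = (343000 − 18900)/18900 = 17.14815
P(38) = 343000 / (1 + 17.14815·e^(−0.102·38)) = 343000 / (1 + 17.14815·0.020734)
= 343000 / 1.35554 ≈ 253035.18

≈ 253,000 fish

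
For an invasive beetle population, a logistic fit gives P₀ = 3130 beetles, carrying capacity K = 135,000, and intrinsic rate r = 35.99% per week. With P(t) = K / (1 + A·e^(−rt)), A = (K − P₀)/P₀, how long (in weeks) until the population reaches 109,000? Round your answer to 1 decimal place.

t ≈ 14.4 weeks

A = (135000 − 3130)/3130 = 42.13099
109000 = 135000/(1 + 42.13099·e^(−0.3599t)) → 1 + 42.13099·e^(−0.3599t) = 1.23853
e^(−0.3599t) = 0.005662 → t = ln(176.62608)/0.3599 = 5.17403/0.3599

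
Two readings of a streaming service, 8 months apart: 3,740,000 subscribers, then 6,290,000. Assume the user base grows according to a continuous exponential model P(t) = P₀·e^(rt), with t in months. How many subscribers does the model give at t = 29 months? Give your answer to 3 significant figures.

≈ 24,600,000 subscribers

r = ln(6290000/3740000) / 8 ≈ 0.064984 per month
P(29) = 3740000 · e^(0.064984·29) = 3740000 · 6.58338 ≈ 24621847.32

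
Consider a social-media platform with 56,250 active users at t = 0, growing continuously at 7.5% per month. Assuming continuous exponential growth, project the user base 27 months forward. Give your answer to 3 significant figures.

P(27) = 56250 · e^(0.075·27) = 56250 · e^(2.025)
= 56250 · 7.57611 ≈ 426156.24

≈ 426,000 active users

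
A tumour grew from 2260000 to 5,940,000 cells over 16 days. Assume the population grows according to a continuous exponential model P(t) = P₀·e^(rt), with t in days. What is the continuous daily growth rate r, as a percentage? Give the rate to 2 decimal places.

5940000 = 2260000 · e^(r·16)
e^(16r) = 5940000/2260000 = 2.62832
r = ln(2.62832) / 16 = 0.96634 / 16

r ≈ 6.04% per day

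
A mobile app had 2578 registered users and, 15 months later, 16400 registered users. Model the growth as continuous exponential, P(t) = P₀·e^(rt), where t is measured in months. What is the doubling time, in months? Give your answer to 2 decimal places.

doubling time ≈ 5.62 months

r = ln(16400/2578) / 15 = ln(6.36152) / 15 ≈ 0.123351 per month
doubling time = ln 2 / |r| = 0.69315 / 0.123351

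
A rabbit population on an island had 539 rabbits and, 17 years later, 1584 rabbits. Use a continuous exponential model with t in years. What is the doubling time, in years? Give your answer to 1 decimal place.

r = ln(1584/539) / 17 = ln(2.93878) / 17 ≈ 0.063411 per year
doubling time = ln 2 / |r| = 0.69315 / 0.063411

doubling time ≈ 10.9 years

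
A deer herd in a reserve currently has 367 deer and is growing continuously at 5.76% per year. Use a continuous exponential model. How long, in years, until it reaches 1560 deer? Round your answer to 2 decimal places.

t ≈ 25.12 years

1560 = 367 · e^(0.0576·t)
t = ln(1560/367) / 0.0576 = ln(4.25068) / 0.0576 = 1.44708 / 0.0576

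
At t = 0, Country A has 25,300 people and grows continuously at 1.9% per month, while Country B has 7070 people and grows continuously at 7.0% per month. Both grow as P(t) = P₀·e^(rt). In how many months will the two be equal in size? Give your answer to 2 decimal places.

25300·e^(0.019t) = 7070·e^(0.07t)
25300/7070 = e^((0.07 − 0.019)t) → ln(3.5785) = 0.051·t
t = 1.27494 / 0.051

t ≈ 25.00 months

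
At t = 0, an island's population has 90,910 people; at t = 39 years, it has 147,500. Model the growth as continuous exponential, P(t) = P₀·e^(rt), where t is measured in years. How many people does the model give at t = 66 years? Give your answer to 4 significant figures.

≈ 206,200 people

r = ln(147500/90910) / 39 ≈ 0.012409 per year
P(66) = 90910 · e^(0.012409·66) = 90910 · 2.26824 ≈ 206206.1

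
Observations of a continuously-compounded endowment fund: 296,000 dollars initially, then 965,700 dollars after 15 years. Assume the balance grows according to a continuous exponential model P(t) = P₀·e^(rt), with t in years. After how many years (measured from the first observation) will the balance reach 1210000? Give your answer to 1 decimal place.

r = ln(965700/296000) / 15 ≈ 0.078833 per year
t = ln(1210000/296000) / r = 1.40802 / 0.078833 ≈ 17.861

t ≈ 17.9 years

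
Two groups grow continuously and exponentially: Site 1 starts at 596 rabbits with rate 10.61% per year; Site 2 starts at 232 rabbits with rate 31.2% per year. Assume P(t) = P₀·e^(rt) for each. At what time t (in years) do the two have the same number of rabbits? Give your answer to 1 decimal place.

596·e^(0.1061t) = 232·e^(0.312t)
596/232 = e^((0.312 − 0.1061)t) → ln(2.56897) = 0.2059·t
t = 0.9435 / 0.2059

t ≈ 4.6 years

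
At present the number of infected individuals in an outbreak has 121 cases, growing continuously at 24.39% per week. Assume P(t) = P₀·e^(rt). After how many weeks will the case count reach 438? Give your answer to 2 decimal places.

t ≈ 5.27 weeks

438 = 121 · e^(0.2439·t)
t = ln(438/121) / 0.2439 = ln(3.61983) / 0.2439 = 1.28643 / 0.2439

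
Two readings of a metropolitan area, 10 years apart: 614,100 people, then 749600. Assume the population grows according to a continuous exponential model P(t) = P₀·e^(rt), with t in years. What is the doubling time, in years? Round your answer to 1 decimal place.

doubling time ≈ 34.8 years

r = ln(749600/614100) / 10 = ln(1.22065) / 10 ≈ 0.019938 per year
doubling time = ln 2 / |r| = 0.69315 / 0.019938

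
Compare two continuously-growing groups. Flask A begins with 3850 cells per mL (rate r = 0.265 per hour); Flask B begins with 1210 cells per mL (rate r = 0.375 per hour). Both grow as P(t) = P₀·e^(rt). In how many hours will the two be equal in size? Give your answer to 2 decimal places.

t ≈ 10.52 hours

3850·e^(0.265t) = 1210·e^(0.375t)
3850/1210 = e^((0.375 − 0.265)t) → ln(3.18182) = 0.11·t
t = 1.15745 / 0.11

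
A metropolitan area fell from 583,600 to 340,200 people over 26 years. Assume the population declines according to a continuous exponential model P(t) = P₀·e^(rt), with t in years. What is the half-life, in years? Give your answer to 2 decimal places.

half-life ≈ 33.39 years

r = ln(340200/583600) / 26 = ln(0.58293) / 26 ≈ -0.020757 per year
half-life = ln 2 / |r| = 0.69315 / 0.020757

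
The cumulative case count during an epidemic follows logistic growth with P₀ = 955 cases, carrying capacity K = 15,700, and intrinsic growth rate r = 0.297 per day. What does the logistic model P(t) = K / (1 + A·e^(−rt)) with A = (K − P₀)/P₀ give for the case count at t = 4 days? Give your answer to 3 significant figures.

A = (15700 − 955)/955 = 15.43979
P(4) = 15700 / (1 + 15.43979·e^(−0.297·4)) = 15700 / (1 + 15.43979·0.30483)
= 15700 / 5.70652 ≈ 2751.24

≈ 2,750 cases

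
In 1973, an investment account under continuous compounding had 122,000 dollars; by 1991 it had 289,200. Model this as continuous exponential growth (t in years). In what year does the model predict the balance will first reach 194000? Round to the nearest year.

r = ln(289200/122000) / 18 = 0.8631/18 ≈ 0.04795 per year
t = ln(194000/122000) / r = 0.46384/0.04795 ≈ 9.67 years after 1973

year 1983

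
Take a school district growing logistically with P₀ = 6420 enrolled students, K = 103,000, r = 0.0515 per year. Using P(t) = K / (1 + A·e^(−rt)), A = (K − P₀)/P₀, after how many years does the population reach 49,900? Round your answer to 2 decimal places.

A = (103000 − 6420)/6420 = 15.04361
49900 = 103000/(1 + 15.04361·e^(−0.0515t)) → 1 + 15.04361·e^(−0.0515t) = 2.06413
e^(−0.0515t) = 0.070736 → t = ln(14.13703)/0.0515 = 2.6488/0.0515

t ≈ 51.43 years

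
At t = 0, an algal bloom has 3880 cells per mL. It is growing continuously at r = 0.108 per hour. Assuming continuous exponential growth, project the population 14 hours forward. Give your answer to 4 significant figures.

P(14) = 3880 · e^(0.108·14) = 3880 · e^(1.512)
= 3880 · 4.53579 ≈ 17598.88

≈ 17,600 cells per mL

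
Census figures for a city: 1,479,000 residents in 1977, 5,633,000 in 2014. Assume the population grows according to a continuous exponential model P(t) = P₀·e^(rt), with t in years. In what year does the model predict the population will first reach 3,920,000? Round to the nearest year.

r = ln(5633000/1479000) / 37 = 1.33728/37 ≈ 0.036143 per year
t = ln(3920000/1479000) / r = 0.97473/0.036143 ≈ 26.97 years after 1977

year 2004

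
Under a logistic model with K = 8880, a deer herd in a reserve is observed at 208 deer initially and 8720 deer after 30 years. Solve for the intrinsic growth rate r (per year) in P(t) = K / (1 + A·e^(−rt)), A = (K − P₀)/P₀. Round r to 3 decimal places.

A = (8880 − 208)/208 = 41.69231
8720 = 8880/(1 + 41.69231·e^(−r·30)) → e^(−30r) = (1.01835 − 1)/41.69231 = 0.00044
r = −ln(0.00044)/30 = 7.72852/30

r ≈ 0.258 per year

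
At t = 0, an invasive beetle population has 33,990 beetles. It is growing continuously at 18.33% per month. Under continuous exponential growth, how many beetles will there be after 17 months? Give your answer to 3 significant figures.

P(17) = 33990 · e^(0.1833·17) = 33990 · e^(3.1161)
= 33990 · 22.55823 ≈ 766754.26

≈ 767,000 beetles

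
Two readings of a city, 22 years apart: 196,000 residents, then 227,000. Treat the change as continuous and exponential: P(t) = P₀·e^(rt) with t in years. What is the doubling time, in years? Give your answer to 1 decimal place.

r = ln(227000/196000) / 22 = ln(1.15816) / 22 ≈ 0.006674 per year
doubling time = ln 2 / |r| = 0.69315 / 0.006674

doubling time ≈ 103.9 years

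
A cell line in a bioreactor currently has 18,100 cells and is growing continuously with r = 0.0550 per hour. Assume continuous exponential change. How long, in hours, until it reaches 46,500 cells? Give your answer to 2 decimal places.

46500 = 18100 · e^(0.055·t)
t = ln(46500/18100) / 0.055 = ln(2.56906) / 0.055 = 0.94354 / 0.055

t ≈ 17.16 hours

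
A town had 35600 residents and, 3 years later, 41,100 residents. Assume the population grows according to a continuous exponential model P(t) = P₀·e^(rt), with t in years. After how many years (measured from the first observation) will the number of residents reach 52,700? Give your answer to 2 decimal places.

r = ln(41100/35600) / 3 ≈ 0.047887 per year
t = ln(52700/35600) / r = 0.39227 / 0.047887 ≈ 8.191

t ≈ 8.19 years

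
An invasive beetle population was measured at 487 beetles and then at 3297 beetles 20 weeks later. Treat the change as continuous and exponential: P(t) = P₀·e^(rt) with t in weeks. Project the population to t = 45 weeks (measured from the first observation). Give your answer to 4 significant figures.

≈ 36,000 beetles

r = ln(3297/487) / 20 ≈ 0.095625 per week
P(45) = 487 · e^(0.095625·45) = 487 · 73.93115 ≈ 36004.47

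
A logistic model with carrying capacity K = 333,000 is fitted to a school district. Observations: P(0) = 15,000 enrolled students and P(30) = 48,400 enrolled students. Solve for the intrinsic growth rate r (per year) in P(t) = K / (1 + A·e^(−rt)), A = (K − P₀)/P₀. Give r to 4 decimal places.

r ≈ 0.0427 per year

A = (333000 − 15000)/15000 = 21.2
48400 = 333000/(1 + 21.2·e^(−r·30)) → e^(−30r) = (6.88017 − 1)/21.2 = 0.277366
r = −ln(0.277366)/30 = 1.28242/30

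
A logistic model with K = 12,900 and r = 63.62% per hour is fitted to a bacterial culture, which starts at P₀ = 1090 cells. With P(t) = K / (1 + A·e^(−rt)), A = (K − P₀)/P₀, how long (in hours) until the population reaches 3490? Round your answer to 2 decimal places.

t ≈ 2.19 hours

A = (12900 − 1090)/1090 = 10.83486
3490 = 12900/(1 + 10.83486·e^(−0.6362t)) → 1 + 10.83486·e^(−0.6362t) = 3.69628
e^(−0.6362t) = 0.248852 → t = ln(4.01846)/0.6362 = 1.3909/0.6362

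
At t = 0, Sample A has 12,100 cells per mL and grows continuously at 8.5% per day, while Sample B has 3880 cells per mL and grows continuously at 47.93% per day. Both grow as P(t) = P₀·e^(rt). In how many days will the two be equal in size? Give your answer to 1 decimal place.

12100·e^(0.085t) = 3880·e^(0.4793t)
12100/3880 = e^((0.4793 − 0.085)t) → ln(3.11856) = 0.3943·t
t = 1.13737 / 0.3943

t ≈ 2.9 days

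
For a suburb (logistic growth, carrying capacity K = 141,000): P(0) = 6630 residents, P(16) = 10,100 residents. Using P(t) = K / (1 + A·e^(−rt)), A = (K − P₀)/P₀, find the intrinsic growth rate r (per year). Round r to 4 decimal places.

r ≈ 0.0279 per year

A = (141000 − 6630)/6630 = 20.26697
10100 = 141000/(1 + 20.26697·e^(−r·16)) → e^(−16r) = (13.9604 − 1)/20.26697 = 0.639484
r = −ln(0.639484)/16 = 0.44709/16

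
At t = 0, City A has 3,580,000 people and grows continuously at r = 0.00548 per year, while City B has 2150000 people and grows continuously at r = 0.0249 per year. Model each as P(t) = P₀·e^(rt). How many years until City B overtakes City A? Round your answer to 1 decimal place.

3580000·e^(0.00548t) = 2150000·e^(0.0249t)
3580000/2150000 = e^((0.0249 − 0.00548)t) → ln(1.66512) = 0.01942·t
t = 0.50989 / 0.01942

t ≈ 26.3 years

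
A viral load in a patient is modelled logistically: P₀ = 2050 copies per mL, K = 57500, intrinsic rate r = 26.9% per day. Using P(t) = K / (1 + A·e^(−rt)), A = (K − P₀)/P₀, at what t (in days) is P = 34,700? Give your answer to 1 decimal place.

A = (57500 − 2050)/2050 = 27.04878
34700 = 57500/(1 + 27.04878·e^(−0.269t)) → 1 + 27.04878·e^(−0.269t) = 1.65706
e^(−0.269t) = 0.024292 → t = ln(41.16635)/0.269 = 3.71762/0.269

t ≈ 13.8 days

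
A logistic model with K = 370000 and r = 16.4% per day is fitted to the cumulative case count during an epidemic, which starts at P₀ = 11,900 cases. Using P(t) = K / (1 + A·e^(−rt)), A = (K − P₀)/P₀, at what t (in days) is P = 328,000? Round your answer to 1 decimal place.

t ≈ 33.3 days

A = (370000 − 11900)/11900 = 30.09244
328000 = 370000/(1 + 30.09244·e^(−0.164t)) → 1 + 30.09244·e^(−0.164t) = 1.12805
e^(−0.164t) = 0.004255 → t = ln(235.0076)/0.164 = 5.45962/0.164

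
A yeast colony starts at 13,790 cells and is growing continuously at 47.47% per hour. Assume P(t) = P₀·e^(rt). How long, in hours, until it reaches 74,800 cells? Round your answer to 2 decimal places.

74800 = 13790 · e^(0.4747·t)
t = ln(74800/13790) / 0.4747 = ln(5.42422) / 0.4747 = 1.69087 / 0.4747

t ≈ 3.56 hours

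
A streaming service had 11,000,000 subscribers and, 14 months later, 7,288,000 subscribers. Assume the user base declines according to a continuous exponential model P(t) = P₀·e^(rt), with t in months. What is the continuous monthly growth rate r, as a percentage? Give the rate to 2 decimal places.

7288000 = 11000000 · e^(r·14)
e^(14r) = 7288000/11000000 = 0.66255
r = ln(0.66255) / 14 = -0.41167 / 14

r ≈ -2.94% per month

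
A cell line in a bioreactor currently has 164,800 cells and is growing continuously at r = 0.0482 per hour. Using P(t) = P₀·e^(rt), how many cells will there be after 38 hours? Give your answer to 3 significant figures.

P(38) = 164800 · e^(0.0482·38) = 164800 · e^(1.8316)
= 164800 · 6.24387 ≈ 1028989.59

≈ 1,030,000 cells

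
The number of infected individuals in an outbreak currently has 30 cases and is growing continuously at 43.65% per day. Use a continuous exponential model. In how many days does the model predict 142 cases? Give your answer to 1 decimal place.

t ≈ 3.6 days

142 = 30 · e^(0.4365·t)
t = ln(142/30) / 0.4365 = ln(4.73333) / 0.4365 = 1.55463 / 0.4365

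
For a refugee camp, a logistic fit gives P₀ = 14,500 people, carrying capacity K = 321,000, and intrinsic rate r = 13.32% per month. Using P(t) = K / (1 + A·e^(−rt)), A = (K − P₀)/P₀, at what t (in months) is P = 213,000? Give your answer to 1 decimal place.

A = (321000 − 14500)/14500 = 21.13793
213000 = 321000/(1 + 21.13793·e^(−0.1332t)) → 1 + 21.13793·e^(−0.1332t) = 1.50704
e^(−0.1332t) = 0.023987 → t = ln(41.6887)/0.1332 = 3.73023/0.1332

t ≈ 28.0 months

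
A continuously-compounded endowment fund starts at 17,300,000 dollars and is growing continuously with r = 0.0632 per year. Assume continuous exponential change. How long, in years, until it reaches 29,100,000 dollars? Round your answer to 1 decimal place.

29100000 = 17300000 · e^(0.0632·t)
t = ln(29100000/17300000) / 0.0632 = ln(1.68208) / 0.0632 = 0.52003 / 0.0632

t ≈ 8.2 years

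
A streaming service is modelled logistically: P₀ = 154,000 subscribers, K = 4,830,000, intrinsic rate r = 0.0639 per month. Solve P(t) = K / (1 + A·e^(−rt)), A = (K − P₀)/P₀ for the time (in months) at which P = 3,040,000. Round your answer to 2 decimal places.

A = (4830000 − 154000)/154000 = 30.36364
3040000 = 4830000/(1 + 30.36364·e^(−0.0639t)) → 1 + 30.36364·e^(−0.0639t) = 1.58882
e^(−0.0639t) = 0.019392 → t = ln(51.56729)/0.0639 = 3.94289/0.0639

t ≈ 61.70 months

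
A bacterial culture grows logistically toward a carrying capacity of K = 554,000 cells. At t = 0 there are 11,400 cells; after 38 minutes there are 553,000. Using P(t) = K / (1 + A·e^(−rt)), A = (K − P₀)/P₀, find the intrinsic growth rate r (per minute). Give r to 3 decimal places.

r ≈ 0.268 per minute

A = (554000 − 11400)/11400 = 47.59649
553000 = 554000/(1 + 47.59649·e^(−r·38)) → e^(−38r) = (1.00181 − 1)/47.59649 = 0.000038
r = −ln(0.000038)/38 = 10.17812/38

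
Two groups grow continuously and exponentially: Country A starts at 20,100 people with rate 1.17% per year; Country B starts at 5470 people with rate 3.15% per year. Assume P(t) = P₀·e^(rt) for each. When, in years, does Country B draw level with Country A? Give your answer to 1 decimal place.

20100·e^(0.0117t) = 5470·e^(0.0315t)
20100/5470 = e^((0.0315 − 0.0117)t) → ln(3.67459) = 0.0198·t
t = 1.30144 / 0.0198

t ≈ 65.7 years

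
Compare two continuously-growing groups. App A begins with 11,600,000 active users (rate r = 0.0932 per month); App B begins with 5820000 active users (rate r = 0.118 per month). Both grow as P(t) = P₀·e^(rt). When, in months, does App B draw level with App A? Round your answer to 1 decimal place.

11600000·e^(0.0932t) = 5820000·e^(0.118t)
11600000/5820000 = e^((0.118 − 0.0932)t) → ln(1.99313) = 0.0248·t
t = 0.6897 / 0.0248

t ≈ 27.8 months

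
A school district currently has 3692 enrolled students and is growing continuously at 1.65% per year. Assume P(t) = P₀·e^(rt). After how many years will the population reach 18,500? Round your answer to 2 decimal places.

t ≈ 97.67 years

18500 = 3692 · e^(0.0165·t)
t = ln(18500/3692) / 0.0165 = ln(5.01083) / 0.0165 = 1.6116 / 0.0165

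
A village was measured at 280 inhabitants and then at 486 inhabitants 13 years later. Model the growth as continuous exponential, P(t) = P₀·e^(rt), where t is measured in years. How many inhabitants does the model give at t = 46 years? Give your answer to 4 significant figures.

≈ 1,970 inhabitants

r = ln(486/280) / 13 ≈ 0.042417 per year
P(46) = 280 · e^(0.042417·46) = 280 · 7.03695 ≈ 1970.35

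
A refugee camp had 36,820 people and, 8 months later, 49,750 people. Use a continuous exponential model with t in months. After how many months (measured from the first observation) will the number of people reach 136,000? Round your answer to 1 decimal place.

t ≈ 34.7 months

r = ln(49750/36820) / 8 ≈ 0.037621 per month
t = ln(136000/36820) / r = 1.30661 / 0.037621 ≈ 34.731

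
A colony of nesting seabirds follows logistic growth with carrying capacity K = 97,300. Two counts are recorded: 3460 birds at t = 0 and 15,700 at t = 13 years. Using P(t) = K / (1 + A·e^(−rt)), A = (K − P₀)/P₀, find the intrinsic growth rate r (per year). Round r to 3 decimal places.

r ≈ 0.127 per year

A = (97300 − 3460)/3460 = 27.12139
15700 = 97300/(1 + 27.12139·e^(−r·13)) → e^(−13r) = (6.19745 − 1)/27.12139 = 0.191637
r = −ln(0.191637)/13 = 1.65215/13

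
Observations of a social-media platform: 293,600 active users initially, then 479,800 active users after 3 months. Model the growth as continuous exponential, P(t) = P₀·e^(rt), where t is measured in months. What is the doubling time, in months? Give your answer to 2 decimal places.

doubling time ≈ 4.23 months

r = ln(479800/293600) / 3 = ln(1.6342) / 3 ≈ 0.163717 per month
doubling time = ln 2 / |r| = 0.69315 / 0.163717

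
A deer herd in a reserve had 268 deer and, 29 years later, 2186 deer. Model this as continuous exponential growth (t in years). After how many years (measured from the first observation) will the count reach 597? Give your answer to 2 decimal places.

r = ln(2186/268) / 29 ≈ 0.072374 per year
t = ln(597/268) / r = 0.80093 / 0.072374 ≈ 11.067

t ≈ 11.07 years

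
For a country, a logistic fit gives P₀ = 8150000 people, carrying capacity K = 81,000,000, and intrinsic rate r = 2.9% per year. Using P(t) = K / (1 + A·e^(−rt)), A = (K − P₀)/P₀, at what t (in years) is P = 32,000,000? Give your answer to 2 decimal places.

t ≈ 60.84 years

A = (81000000 − 8150000)/8150000 = 8.93865
32000000 = 81000000/(1 + 8.93865·e^(−0.029t)) → 1 + 8.93865·e^(−0.029t) = 2.53125
e^(−0.029t) = 0.171307 → t = ln(5.83749)/0.029 = 1.7643/0.029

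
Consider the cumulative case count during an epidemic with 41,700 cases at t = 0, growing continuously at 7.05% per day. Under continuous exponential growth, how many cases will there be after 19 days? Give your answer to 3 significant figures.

P(19) = 41700 · e^(0.0705·19) = 41700 · e^(1.3395)
= 41700 · 3.81713 ≈ 159174.51

≈ 159,000 cases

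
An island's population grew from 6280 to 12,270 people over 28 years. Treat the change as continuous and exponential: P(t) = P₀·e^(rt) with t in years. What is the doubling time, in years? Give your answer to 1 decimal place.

r = ln(12270/6280) / 28 = ln(1.95382) / 28 ≈ 0.023921 per year
doubling time = ln 2 / |r| = 0.69315 / 0.023921

doubling time ≈ 29.0 years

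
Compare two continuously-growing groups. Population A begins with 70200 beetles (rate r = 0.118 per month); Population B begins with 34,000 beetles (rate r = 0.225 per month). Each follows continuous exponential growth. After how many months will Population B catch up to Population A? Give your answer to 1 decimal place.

70200·e^(0.118t) = 34000·e^(0.225t)
70200/34000 = e^((0.225 − 0.118)t) → ln(2.06471) = 0.107·t
t = 0.72499 / 0.107

t ≈ 6.8 months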